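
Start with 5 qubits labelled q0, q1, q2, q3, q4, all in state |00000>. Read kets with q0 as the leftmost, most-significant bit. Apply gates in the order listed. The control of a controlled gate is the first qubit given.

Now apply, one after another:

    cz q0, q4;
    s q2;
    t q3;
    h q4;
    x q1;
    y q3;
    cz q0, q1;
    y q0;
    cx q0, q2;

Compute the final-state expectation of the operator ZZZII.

The observable ZZZII averages to -1.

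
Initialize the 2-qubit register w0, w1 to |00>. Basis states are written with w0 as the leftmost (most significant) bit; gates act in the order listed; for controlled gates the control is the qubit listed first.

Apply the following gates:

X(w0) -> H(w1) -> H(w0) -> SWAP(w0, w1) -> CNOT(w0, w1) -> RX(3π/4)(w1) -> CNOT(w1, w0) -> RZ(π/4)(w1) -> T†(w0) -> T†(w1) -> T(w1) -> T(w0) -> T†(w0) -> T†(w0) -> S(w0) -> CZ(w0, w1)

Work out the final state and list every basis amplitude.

The final amplitudes are -sqrt(2 - sqrt(2))*exp(7*I*pi/8)/4 + sqrt(sqrt(2) + 2)*exp(3*I*pi/8)/4 on |00>, sqrt(2 - sqrt(2))*exp(I*pi/8)/4 + sqrt(sqrt(2) + 2)*exp(5*I*pi/8)/4 on |01>, (-sqrt(sqrt(2) + 2) + I*sqrt(2 - sqrt(2)))*exp(3*I*pi/8)/4 on |10>, (sqrt(2 - sqrt(2)) + I*sqrt(sqrt(2) + 2))*exp(I*pi/8)/4 on |11>. Key observation: gates 9-12 undo each other exactly, leaving only the rest of the circuit to track.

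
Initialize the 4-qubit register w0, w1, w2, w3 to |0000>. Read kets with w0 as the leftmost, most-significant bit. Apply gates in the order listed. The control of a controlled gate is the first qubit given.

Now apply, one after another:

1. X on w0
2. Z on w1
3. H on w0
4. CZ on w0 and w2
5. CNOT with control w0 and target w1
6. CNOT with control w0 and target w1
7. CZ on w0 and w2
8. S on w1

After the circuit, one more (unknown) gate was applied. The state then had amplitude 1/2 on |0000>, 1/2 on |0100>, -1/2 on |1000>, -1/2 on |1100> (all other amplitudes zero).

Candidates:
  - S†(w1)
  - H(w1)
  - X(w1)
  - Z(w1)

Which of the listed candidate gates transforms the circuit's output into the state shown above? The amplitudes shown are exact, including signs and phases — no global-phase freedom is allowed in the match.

The unique candidate consistent with the amplitudes is H(w1). Key observation: the block from step 4 through step 7 cancels to the identity and can be dropped.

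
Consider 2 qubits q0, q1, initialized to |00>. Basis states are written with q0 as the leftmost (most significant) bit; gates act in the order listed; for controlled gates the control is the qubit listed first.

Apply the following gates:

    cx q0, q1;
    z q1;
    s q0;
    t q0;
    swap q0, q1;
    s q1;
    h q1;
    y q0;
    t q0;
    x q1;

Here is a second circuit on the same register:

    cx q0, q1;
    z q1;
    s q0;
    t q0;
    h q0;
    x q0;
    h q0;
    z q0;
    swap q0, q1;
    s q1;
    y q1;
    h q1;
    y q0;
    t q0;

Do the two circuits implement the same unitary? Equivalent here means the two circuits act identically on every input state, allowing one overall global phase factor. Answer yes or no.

No: there is an input state on which the two circuits produce genuinely different outputs (not merely differing by a phase).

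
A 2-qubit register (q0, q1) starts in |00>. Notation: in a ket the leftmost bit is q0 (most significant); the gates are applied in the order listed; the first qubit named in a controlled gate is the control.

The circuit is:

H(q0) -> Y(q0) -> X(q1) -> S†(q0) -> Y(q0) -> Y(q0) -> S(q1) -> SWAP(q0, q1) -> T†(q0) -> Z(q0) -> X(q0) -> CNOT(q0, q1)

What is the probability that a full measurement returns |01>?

The probability of measuring |01> is 1/2.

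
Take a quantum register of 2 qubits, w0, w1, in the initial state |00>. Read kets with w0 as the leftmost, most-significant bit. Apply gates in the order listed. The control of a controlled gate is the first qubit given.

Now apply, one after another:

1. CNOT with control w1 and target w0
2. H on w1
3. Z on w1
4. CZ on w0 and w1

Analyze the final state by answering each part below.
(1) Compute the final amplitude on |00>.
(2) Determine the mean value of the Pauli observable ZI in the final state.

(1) |00> carries amplitude sqrt(2)/2 in the final state.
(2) In the final state, ZI has expectation 1.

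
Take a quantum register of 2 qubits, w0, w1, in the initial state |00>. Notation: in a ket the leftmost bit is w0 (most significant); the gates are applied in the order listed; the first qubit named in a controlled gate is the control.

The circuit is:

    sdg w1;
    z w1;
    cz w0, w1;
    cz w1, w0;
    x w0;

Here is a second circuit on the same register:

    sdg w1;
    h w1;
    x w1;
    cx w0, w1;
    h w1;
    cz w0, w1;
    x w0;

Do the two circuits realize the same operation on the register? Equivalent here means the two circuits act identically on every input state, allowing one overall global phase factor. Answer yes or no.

Yes, they are equivalent — the unitaries differ by at most a global phase.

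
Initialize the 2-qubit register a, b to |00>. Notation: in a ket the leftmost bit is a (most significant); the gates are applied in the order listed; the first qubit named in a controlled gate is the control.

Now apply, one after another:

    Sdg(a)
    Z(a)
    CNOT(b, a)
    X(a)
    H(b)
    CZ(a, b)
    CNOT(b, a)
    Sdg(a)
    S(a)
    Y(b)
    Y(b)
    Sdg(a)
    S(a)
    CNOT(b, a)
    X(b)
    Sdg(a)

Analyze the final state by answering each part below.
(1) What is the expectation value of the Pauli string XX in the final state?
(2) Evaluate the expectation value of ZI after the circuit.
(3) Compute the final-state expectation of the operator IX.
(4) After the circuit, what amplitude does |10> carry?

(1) The expectation value of XX is 0.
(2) In the final state, ZI has expectation -1.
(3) The expectation value of IX is -1.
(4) |10> carries amplitude sqrt(2)*I/2 in the final state.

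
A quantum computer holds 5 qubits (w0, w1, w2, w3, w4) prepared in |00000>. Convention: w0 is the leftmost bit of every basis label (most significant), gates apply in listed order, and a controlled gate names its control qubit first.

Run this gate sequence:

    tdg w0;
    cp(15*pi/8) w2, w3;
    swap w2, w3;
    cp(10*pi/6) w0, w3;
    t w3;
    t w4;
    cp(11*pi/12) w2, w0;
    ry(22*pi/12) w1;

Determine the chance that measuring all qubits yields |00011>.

A full measurement returns |00011> with probability 0.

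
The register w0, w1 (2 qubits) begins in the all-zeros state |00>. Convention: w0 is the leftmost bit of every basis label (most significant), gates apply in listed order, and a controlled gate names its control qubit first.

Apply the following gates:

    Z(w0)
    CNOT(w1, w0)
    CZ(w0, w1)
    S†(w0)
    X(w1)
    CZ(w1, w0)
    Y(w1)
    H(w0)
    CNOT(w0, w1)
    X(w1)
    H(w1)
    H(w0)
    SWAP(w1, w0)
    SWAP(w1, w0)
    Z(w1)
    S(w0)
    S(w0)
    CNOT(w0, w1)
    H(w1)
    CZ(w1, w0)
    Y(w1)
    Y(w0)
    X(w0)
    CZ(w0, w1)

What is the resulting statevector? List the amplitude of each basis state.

The resulting statevector has amplitude -I/2 on |00>, I/2 on |01>, I/2 on |10>, -I/2 on |11>.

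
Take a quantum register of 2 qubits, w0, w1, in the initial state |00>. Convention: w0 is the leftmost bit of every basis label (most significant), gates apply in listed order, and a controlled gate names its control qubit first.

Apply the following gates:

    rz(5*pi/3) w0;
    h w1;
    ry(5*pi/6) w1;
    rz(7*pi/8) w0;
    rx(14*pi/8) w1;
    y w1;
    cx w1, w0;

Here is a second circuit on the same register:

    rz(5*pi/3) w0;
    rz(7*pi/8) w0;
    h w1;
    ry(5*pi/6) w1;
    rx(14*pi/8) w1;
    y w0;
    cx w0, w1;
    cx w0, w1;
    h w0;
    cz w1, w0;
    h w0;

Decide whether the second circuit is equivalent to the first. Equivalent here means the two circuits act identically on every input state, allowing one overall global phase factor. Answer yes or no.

No: there is an input state on which the two circuits produce genuinely different outputs (not merely differing by a phase).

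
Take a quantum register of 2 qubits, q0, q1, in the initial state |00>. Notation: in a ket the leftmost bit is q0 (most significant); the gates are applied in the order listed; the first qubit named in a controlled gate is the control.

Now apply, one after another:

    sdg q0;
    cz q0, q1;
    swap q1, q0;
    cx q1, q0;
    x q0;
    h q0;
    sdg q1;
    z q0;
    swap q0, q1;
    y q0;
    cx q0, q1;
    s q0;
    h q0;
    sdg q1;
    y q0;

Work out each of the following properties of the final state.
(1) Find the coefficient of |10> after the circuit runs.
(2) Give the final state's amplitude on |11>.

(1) The final state's coefficient on |10> equals -I/2.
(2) |11> carries amplitude -1/2 in the final state.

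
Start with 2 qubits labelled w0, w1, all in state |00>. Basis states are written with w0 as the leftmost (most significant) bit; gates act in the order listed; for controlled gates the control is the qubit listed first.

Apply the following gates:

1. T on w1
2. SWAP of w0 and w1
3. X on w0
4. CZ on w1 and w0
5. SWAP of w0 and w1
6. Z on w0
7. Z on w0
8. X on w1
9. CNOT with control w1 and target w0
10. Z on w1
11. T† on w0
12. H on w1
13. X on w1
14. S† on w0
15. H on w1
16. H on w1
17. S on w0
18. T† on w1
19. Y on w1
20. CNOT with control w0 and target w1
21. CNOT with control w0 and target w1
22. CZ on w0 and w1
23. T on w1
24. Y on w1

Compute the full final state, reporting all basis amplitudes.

After the circuit, the state carries amplitude sqrt(2)*exp(I*pi/4)/2 on |00>, -sqrt(2)*exp(3*I*pi/4)/2 on |01>, 0 on |10>, 0 on |11>.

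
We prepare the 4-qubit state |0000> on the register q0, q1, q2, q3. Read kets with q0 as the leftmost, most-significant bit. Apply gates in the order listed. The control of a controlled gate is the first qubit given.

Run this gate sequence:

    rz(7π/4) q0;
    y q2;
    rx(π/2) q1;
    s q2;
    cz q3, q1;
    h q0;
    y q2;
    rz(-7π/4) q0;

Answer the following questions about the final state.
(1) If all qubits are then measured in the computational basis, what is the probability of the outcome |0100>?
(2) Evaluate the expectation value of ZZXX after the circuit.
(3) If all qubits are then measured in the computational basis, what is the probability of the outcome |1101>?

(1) A full measurement returns |0100> with probability 1/4.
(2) In the final state, ZZXX has expectation 0.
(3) A full measurement returns |1101> with probability 0.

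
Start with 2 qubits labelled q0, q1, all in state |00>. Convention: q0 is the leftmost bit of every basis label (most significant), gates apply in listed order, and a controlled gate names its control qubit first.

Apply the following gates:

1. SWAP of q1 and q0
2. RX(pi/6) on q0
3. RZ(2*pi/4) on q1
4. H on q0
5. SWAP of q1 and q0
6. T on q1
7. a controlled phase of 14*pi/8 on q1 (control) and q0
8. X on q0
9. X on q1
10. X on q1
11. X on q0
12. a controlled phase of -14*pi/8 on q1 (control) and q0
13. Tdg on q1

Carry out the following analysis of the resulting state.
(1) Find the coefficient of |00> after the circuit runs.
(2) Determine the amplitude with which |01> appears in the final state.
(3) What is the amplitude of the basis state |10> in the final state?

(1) The final state's coefficient on |00> equals (-sqrt(3) - 1 - I + sqrt(3)*I)*exp(3*I*pi/4)/4.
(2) |01> carries amplitude (-sqrt(3) - 1 - sqrt(3)*I + I)*exp(3*I*pi/4)/4 in the final state.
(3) The final state's coefficient on |10> equals 0.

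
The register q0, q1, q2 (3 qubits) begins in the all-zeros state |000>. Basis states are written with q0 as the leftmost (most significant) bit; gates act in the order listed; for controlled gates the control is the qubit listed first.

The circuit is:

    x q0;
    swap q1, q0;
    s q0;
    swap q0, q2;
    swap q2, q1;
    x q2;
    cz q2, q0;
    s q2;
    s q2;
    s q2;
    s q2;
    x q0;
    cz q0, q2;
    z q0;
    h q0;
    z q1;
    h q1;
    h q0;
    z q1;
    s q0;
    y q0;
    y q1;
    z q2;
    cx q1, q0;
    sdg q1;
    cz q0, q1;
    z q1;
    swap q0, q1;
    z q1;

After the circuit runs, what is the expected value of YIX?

In the final state, YIX has expectation 0. Key observation: the block from step 8 through step 11 cancels to the identity and can be dropped.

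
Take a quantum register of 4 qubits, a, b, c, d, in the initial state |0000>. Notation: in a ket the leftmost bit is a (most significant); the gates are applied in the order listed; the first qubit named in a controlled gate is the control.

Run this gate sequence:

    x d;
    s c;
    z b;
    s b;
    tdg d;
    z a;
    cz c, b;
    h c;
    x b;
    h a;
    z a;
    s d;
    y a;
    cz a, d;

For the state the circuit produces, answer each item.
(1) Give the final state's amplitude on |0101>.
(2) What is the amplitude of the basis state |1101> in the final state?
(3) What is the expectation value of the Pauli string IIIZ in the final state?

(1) The amplitude on |0101> is exp(3*I*pi/4)/2.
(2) |1101> carries amplitude -exp(3*I*pi/4)/2 in the final state.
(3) In the final state, IIIZ has expectation -1.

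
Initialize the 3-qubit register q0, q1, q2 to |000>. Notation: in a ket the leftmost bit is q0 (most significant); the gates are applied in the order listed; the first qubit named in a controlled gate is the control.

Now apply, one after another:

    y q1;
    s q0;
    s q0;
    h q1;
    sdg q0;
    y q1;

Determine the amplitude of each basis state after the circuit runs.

The resulting statevector has amplitude -sqrt(2)/2 on |000>, -sqrt(2)/2 on |010>, and 0 on every other basis state.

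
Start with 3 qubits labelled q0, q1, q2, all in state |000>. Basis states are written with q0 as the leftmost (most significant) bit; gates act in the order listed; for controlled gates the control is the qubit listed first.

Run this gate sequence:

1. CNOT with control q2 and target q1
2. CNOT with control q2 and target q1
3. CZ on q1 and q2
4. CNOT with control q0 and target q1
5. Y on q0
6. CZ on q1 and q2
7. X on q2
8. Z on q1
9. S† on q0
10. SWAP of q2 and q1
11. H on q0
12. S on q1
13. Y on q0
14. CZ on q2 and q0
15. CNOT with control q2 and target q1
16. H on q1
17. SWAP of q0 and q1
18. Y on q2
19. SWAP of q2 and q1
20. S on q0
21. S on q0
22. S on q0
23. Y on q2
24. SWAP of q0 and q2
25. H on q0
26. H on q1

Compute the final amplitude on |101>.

The amplitude on |101> is -I/2.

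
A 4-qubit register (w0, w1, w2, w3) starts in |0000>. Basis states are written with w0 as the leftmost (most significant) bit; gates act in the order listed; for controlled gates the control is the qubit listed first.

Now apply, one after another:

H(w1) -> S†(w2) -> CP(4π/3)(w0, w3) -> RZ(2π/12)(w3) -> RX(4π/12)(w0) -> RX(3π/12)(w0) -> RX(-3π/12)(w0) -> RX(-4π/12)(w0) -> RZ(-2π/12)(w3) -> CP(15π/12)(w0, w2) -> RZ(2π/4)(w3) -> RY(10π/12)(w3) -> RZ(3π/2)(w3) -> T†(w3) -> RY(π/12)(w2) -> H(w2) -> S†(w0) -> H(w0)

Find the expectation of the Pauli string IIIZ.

In the final state, IIIZ has expectation -sqrt(3)/2. Key observation: the block from step 4 through step 9 cancels to the identity and can be dropped.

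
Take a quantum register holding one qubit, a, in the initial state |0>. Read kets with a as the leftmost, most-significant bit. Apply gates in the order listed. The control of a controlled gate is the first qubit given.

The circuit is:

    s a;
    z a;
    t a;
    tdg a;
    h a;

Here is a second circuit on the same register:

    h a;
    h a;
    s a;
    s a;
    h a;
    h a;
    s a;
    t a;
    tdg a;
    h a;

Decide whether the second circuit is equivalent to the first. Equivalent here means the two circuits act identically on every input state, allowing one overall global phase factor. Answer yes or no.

Yes: on every input state the two circuits agree up to one overall phase factor.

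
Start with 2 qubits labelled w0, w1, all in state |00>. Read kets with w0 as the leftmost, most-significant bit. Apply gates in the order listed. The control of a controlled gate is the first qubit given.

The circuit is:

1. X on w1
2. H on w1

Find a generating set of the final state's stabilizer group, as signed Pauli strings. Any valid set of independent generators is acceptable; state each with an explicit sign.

The final state is stabilized by the group generated by -IX, +ZI; other independent generating sets are equally valid.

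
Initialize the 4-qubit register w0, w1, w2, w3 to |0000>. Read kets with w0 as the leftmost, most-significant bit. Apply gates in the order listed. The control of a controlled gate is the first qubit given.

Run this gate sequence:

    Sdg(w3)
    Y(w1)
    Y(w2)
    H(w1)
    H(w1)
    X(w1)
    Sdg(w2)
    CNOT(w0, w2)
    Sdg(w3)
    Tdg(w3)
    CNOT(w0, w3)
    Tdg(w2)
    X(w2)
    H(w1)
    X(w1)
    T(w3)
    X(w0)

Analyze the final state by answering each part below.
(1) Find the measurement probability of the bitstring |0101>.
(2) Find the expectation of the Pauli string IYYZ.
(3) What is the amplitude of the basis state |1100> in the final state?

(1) A full measurement returns |0101> with probability 0. Key observation: steps 4-5 multiply out to the identity, so the circuit reduces to the remaining gates.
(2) The observable IYYZ averages to 0.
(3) The final state's coefficient on |1100> equals sqrt(2)*exp(I*pi/4)/2.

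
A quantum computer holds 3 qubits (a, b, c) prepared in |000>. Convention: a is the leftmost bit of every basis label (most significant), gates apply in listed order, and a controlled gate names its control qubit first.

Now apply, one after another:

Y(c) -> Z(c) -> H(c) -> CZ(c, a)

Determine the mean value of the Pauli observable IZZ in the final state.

In the final state, IZZ has expectation 0.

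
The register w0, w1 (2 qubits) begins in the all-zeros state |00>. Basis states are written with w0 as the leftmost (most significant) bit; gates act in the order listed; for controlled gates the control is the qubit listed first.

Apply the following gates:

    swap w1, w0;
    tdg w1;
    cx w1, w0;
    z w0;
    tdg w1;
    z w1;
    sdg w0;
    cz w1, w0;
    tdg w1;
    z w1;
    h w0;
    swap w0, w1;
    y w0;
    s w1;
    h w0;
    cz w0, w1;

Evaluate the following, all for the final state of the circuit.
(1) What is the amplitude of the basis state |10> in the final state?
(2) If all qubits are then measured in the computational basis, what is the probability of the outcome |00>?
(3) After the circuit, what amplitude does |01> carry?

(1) The amplitude on |10> is -I/2.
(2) The probability of measuring |00> is 1/4.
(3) The final state's coefficient on |01> equals -1/2.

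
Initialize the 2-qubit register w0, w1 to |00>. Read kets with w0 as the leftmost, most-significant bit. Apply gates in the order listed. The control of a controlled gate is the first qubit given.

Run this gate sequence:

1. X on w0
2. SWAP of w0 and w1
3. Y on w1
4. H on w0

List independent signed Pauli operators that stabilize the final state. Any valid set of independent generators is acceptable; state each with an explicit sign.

The stabilizer group can be generated by +XI, +IZ, among other valid generating sets.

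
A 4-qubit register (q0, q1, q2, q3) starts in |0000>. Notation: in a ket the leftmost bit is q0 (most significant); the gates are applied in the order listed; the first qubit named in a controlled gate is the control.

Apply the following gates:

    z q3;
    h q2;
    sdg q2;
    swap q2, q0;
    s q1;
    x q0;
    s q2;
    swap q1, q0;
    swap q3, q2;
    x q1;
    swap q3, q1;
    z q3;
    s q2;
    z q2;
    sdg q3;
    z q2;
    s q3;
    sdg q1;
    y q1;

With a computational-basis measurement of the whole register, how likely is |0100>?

The probability of measuring |0100> is 1/2.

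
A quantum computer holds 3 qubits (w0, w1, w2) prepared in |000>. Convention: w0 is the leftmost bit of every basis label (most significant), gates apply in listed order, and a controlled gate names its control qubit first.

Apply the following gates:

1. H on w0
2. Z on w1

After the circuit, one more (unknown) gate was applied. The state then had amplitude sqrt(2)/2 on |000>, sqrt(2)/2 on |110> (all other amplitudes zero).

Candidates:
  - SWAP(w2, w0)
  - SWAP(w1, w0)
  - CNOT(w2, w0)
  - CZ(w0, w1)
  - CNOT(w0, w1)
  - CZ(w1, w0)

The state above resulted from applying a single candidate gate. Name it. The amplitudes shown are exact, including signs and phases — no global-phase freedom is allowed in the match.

It was CNOT(w0, w1) that produced the state shown.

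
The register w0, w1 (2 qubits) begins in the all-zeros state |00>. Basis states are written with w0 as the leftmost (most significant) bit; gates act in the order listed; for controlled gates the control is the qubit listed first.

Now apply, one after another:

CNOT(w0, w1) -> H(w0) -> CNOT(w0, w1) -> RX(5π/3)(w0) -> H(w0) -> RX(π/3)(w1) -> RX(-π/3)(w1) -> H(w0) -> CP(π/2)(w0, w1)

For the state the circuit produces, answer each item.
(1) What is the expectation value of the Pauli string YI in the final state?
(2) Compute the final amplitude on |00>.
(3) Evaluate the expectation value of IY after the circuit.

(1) The observable YI averages to sqrt(3)/4.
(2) |00> carries amplitude -sqrt(6)/4 in the final state.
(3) In the final state, IY has expectation sqrt(3)/4.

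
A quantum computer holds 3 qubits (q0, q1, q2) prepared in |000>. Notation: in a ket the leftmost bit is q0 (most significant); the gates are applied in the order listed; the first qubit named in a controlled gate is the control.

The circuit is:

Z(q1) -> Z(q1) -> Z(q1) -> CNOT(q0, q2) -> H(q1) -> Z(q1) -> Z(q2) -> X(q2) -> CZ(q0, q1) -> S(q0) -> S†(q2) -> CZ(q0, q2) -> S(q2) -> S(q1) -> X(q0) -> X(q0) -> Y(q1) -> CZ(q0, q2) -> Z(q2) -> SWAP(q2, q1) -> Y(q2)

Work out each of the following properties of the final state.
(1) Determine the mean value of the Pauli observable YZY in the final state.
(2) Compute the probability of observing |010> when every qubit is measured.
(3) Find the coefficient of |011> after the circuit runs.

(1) In the final state, YZY has expectation 0.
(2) Outcome |010> occurs with probability 1/2.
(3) |011> carries amplitude sqrt(2)*I/2 in the final state.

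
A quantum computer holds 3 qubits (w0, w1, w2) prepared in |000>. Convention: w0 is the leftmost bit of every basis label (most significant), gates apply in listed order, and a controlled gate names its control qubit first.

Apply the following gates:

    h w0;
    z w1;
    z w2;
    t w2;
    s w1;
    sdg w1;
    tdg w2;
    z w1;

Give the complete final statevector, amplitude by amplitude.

After the circuit, the state carries amplitude sqrt(2)/2 on |000>, sqrt(2)/2 on |100>, and 0 on every other basis state. Key observation: the block from step 4 through step 7 cancels to the identity and can be dropped.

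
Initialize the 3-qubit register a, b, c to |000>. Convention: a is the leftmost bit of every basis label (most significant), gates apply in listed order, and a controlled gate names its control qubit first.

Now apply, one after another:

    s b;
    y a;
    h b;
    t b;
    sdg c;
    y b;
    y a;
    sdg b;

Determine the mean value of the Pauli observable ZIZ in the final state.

The observable ZIZ averages to 1.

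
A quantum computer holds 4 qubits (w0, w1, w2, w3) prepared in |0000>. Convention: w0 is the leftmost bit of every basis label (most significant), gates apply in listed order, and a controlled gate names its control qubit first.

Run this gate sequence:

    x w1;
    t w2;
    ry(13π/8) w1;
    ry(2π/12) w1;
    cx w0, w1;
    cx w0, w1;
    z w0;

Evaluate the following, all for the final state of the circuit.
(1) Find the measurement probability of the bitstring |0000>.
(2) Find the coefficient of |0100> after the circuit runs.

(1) The probability of measuring |0000> is -sqrt(sqrt(2) + 2)/8 - sqrt(6 - 3*sqrt(2))/8 + 1/2.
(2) The final state's coefficient on |0100> equals -sin(19*pi/48).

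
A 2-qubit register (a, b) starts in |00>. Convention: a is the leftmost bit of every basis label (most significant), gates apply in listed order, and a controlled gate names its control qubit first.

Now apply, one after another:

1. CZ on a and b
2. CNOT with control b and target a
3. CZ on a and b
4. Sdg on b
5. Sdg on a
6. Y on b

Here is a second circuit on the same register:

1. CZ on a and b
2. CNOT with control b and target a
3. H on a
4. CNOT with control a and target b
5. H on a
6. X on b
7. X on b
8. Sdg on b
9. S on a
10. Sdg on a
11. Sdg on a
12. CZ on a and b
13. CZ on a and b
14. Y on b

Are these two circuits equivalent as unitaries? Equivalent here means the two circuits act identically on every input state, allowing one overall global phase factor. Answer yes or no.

No — the two circuits implement different unitaries, even allowing a global phase.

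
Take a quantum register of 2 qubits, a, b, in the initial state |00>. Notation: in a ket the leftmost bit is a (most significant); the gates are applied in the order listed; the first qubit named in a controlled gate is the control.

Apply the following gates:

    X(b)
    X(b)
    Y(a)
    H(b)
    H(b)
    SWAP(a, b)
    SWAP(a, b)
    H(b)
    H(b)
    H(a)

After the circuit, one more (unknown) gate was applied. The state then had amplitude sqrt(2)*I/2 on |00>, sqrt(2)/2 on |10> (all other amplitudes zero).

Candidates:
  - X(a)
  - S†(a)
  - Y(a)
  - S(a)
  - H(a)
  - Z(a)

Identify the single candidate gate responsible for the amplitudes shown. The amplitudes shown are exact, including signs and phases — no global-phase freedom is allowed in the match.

The unique candidate consistent with the amplitudes is S(a).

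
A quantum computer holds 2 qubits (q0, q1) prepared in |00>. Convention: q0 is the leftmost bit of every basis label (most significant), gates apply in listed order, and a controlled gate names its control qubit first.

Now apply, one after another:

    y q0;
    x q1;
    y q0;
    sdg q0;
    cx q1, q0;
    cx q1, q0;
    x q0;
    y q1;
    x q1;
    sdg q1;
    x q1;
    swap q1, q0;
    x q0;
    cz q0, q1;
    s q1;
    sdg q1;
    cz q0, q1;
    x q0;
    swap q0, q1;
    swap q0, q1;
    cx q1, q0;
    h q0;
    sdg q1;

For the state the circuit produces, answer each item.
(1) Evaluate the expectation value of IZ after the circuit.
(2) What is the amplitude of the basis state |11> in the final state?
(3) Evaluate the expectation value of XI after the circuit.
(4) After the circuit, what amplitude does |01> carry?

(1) In the final state, IZ has expectation -1. Key observation: the block from step 13 through step 18 cancels to the identity and can be dropped.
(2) The amplitude on |11> is -sqrt(2)*I/2.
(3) The observable XI averages to -1.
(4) The amplitude on |01> is sqrt(2)*I/2.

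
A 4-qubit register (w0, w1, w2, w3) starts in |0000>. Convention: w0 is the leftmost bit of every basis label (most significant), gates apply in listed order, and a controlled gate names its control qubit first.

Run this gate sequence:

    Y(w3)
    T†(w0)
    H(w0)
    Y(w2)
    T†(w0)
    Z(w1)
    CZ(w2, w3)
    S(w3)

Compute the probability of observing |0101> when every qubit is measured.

Outcome |0101> occurs with probability 0.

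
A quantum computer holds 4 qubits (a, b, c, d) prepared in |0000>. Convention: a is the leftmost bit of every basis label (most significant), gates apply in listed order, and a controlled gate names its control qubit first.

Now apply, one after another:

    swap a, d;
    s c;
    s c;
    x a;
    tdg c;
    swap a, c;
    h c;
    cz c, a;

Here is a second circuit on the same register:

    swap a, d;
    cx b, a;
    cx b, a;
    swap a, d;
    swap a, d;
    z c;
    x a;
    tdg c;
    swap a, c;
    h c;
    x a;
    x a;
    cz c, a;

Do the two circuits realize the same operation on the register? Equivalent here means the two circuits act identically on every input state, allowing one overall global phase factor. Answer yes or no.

Yes — the two circuits implement the same unitary up to a global phase.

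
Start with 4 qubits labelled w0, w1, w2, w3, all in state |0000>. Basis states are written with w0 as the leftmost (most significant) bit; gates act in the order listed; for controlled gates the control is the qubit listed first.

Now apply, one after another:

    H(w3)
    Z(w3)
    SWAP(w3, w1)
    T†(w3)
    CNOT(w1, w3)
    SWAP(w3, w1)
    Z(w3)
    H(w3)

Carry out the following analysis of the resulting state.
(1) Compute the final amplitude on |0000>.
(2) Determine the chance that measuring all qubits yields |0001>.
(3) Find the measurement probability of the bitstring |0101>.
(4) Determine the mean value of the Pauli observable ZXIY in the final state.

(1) The amplitude on |0000> is 1/2.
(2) Outcome |0001> occurs with probability 1/4.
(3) A full measurement returns |0101> with probability 1/4.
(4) The expectation value of ZXIY is 0.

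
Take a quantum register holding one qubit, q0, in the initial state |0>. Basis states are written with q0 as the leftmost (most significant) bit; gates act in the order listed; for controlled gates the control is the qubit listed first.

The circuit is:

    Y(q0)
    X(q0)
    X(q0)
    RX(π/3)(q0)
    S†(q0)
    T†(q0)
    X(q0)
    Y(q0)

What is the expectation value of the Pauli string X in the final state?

The expectation value of X is -sqrt(6)/4.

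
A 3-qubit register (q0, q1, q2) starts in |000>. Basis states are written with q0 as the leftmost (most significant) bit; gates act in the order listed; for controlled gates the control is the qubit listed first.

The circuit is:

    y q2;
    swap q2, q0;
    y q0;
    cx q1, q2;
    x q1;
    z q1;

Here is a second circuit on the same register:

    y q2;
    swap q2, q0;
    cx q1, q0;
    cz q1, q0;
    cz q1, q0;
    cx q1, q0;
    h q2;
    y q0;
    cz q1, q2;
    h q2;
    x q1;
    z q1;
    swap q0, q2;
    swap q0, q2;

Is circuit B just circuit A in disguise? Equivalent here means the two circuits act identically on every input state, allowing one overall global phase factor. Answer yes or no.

Yes: on every input state the two circuits agree up to one overall phase factor.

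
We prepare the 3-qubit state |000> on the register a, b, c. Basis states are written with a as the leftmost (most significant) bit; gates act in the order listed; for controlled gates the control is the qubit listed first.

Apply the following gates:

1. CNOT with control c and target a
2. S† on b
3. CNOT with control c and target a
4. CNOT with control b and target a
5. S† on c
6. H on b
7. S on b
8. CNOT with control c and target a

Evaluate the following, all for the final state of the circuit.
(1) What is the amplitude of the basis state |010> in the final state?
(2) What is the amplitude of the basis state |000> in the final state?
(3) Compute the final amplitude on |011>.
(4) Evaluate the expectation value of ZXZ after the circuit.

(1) The amplitude on |010> is sqrt(2)*I/2.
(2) The final state's coefficient on |000> equals sqrt(2)/2.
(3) |011> carries amplitude 0 in the final state.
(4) The expectation value of ZXZ is 0.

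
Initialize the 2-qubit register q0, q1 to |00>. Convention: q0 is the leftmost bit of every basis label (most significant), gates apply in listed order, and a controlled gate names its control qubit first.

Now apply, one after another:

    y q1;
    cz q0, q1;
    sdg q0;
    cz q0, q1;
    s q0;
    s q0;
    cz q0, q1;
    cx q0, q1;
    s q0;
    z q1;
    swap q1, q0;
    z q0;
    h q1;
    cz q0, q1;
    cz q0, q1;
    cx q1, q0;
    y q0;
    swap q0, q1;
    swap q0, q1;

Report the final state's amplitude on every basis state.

The final amplitudes are sqrt(2)/2 on |00>, 0 on |01>, 0 on |10>, -sqrt(2)/2 on |11>.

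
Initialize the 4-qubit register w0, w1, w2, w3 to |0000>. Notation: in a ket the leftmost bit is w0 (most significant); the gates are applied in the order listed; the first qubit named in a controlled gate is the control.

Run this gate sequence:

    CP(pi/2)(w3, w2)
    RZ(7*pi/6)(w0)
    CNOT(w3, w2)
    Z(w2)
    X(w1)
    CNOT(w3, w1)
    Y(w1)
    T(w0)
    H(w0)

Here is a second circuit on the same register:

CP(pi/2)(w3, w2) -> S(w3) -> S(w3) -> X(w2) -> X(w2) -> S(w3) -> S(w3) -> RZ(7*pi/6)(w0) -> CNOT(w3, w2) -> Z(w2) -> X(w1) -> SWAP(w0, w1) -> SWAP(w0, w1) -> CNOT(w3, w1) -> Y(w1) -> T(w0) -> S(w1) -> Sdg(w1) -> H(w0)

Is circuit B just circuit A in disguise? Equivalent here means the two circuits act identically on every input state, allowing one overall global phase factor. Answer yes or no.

Yes — the two circuits implement the same unitary up to a global phase.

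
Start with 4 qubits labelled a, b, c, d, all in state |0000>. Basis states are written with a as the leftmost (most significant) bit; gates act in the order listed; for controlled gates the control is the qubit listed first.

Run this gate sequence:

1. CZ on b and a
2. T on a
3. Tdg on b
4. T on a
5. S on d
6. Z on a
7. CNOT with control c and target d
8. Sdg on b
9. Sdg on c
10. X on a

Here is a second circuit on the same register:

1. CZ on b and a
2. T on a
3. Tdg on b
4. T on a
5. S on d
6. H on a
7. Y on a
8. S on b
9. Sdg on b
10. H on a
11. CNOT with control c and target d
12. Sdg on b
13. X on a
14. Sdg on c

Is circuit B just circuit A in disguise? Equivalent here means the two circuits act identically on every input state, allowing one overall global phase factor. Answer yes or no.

No, they are not equivalent — no single phase factor reconciles the two unitaries.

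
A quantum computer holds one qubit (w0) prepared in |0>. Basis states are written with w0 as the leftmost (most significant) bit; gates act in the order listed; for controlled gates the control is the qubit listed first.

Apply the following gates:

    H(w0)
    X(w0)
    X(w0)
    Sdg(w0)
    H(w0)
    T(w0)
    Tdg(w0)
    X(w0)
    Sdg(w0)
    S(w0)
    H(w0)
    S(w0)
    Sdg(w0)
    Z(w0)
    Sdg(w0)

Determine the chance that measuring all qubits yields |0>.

The probability of measuring |0> is 1/2.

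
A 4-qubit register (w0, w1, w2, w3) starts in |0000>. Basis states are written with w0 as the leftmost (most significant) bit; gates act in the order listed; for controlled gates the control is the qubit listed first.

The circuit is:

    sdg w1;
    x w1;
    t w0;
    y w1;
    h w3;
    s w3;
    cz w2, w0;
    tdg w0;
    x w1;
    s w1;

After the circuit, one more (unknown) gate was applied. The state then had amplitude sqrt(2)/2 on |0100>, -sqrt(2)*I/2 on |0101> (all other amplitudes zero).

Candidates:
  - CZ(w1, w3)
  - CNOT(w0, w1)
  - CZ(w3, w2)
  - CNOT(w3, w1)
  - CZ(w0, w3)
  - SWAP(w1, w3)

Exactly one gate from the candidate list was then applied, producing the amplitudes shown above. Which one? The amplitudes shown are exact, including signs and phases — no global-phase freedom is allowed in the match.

It was CZ(w1, w3) that produced the state shown.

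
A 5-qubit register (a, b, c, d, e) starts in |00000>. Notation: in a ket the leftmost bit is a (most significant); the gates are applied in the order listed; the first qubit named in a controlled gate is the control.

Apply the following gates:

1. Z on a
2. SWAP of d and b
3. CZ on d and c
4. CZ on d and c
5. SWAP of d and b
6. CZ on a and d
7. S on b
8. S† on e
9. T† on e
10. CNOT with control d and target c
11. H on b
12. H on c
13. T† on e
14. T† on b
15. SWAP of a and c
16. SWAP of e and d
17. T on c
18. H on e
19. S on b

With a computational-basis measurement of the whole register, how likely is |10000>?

A full measurement returns |10000> with probability 1/8. Key observation: the block from step 2 through step 5 cancels to the identity and can be dropped.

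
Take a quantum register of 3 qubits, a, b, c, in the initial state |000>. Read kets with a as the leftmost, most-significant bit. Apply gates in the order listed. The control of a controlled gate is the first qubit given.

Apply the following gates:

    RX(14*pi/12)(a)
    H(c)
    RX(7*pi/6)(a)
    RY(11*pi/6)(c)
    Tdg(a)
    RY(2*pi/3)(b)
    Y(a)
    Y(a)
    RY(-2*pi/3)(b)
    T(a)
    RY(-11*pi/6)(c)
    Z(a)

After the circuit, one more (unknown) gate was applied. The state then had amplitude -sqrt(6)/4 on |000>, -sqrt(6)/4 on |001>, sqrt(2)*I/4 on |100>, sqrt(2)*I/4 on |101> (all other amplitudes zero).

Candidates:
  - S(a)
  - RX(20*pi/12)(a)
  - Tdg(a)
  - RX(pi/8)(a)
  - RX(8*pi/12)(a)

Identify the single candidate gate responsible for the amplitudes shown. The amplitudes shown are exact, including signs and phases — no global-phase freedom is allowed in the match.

The unique candidate consistent with the amplitudes is RX(8*pi/12)(a). Key observation: gates 4-11 undo each other exactly, leaving only the rest of the circuit to track.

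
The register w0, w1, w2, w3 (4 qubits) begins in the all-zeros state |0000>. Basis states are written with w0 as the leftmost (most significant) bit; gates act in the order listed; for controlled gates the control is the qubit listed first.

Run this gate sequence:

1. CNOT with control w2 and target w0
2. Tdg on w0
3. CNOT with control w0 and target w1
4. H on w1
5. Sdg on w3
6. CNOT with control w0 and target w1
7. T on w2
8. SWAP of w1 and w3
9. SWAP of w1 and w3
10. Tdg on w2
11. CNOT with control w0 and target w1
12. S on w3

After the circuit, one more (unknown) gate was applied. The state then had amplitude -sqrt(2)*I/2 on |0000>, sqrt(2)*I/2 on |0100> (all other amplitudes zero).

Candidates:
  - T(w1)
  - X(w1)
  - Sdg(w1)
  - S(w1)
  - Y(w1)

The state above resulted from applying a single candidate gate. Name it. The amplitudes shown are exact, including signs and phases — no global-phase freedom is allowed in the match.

The unique candidate consistent with the amplitudes is Y(w1).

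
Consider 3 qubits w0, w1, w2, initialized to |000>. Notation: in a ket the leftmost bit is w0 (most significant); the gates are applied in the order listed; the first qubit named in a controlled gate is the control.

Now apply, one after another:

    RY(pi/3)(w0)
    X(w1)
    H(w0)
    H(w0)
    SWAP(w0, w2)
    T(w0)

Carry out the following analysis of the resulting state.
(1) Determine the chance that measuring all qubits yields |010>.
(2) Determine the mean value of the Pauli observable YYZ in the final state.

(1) A full measurement returns |010> with probability 3/4. Key observation: gates 3-4 undo each other exactly, leaving only the rest of the circuit to track.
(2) In the final state, YYZ has expectation 0.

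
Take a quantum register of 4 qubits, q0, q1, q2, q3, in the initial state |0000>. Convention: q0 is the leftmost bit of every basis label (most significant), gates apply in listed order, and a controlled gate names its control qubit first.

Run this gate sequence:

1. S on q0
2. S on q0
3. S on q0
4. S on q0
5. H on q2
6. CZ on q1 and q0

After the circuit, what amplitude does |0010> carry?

The amplitude on |0010> is sqrt(2)/2. Key observation: steps 1-4 multiply out to the identity, so the circuit reduces to the remaining gates.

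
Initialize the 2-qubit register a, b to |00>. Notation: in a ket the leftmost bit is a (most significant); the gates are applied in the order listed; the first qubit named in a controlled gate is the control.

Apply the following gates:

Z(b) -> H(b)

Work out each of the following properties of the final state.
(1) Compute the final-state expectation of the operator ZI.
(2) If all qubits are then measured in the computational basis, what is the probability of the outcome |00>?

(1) The expectation value of ZI is 1.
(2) Outcome |00> occurs with probability 1/2.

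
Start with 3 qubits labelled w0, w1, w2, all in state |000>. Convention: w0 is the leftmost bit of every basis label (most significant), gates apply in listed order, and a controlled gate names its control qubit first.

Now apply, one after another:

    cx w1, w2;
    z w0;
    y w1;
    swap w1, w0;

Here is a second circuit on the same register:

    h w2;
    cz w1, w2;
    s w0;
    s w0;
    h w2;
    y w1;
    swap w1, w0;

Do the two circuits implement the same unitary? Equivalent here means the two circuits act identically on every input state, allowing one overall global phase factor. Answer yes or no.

Yes: on every input state the two circuits agree up to one overall phase factor.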